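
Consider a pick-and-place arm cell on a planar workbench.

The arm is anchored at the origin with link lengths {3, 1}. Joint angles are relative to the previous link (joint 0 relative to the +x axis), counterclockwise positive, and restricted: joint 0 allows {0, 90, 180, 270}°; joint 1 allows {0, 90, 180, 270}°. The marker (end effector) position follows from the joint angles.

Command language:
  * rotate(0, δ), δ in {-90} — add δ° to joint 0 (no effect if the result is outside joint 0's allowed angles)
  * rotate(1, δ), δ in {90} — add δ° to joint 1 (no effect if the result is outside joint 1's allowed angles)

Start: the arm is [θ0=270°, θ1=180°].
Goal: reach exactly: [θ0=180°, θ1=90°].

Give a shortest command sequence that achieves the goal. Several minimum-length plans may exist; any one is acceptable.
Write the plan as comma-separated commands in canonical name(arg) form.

rotate(0, -90), rotate(1, 90), rotate(1, 90), rotate(1, 90)

t0: [θ0=270°, θ1=180°]
t=1 rotate(0, -90) ⇒ [θ0=180°, θ1=180°]
t=2 rotate(1, 90) ⇒ [θ0=180°, θ1=270°]
t=3 rotate(1, 90) ⇒ [θ0=180°, θ1=0°]
t=4 rotate(1, 90) ⇒ [θ0=180°, θ1=90°]
minimal: 4 command(s), checked below 4.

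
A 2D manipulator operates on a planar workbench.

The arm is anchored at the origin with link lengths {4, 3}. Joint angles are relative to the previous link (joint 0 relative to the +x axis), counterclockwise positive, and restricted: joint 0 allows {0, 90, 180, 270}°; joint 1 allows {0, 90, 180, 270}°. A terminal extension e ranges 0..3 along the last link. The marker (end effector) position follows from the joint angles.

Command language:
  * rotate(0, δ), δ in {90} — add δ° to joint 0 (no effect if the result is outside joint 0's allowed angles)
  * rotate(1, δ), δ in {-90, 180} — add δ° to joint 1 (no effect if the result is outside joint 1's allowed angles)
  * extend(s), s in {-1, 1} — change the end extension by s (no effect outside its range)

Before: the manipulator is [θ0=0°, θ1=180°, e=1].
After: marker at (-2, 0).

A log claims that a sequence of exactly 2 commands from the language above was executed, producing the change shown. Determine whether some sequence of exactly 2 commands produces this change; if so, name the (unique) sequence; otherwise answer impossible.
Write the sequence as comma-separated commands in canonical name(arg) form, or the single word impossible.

t0: [θ0=0°, θ1=180°, e=1]
step 1 (extend(1)): [θ0=0°, θ1=180°, e=2]
step 2 (extend(1)): [θ0=0°, θ1=180°, e=3]
no other 2-command option fits: unique.

extend(1), extend(1)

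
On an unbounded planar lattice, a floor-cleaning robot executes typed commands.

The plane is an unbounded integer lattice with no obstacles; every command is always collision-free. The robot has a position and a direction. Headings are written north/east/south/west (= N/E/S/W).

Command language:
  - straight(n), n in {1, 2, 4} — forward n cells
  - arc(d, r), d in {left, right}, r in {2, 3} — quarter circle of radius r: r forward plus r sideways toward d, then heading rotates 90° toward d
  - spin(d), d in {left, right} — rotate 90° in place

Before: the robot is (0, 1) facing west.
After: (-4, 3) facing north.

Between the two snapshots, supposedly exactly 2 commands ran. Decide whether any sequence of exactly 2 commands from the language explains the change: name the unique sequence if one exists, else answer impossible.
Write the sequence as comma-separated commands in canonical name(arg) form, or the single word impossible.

key: running arc(right, 2) before straight(2) would end elsewhere — order is forced
t0: (0, 1) facing west
t=1 straight(2) ⇒ (-2, 1) facing west
t=2 arc(right, 2) ⇒ (-4, 3) facing north
no rival 2-sequence matches.

straight(2), arc(right, 2)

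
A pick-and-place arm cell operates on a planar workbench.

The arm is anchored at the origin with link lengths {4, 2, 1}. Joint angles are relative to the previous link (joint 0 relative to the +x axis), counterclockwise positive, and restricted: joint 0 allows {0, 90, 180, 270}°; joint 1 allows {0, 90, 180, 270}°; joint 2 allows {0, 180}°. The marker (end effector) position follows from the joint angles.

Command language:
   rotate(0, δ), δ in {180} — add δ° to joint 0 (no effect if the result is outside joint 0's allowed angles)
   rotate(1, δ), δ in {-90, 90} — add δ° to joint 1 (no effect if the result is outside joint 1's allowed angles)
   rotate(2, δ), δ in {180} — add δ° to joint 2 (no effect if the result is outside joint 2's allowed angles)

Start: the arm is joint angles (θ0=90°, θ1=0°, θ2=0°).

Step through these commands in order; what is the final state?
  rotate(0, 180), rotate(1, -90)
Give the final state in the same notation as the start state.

joint angles (θ0=270°, θ1=270°, θ2=0°)

initial: joint angles (θ0=90°, θ1=0°, θ2=0°)
[1] after rotate(0, 180): joint angles (θ0=270°, θ1=0°, θ2=0°)
[2] after rotate(1, -90): joint angles (θ0=270°, θ1=270°, θ2=0°)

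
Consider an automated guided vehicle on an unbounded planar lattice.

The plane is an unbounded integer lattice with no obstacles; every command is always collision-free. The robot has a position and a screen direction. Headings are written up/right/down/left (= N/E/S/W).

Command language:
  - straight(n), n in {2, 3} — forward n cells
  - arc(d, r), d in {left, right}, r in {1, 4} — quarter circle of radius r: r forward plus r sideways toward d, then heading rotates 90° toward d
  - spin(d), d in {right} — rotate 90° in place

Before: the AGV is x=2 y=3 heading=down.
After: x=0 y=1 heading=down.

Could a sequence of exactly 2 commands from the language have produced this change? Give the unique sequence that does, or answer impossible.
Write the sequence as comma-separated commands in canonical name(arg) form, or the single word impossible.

arc(right, 1), arc(left, 1)

key: still facing S at the end — net rotation zero over 2 steps
from: x=2 y=3 heading=down
step 1 (arc(right, 1)): x=1 y=2 heading=left
step 2 (arc(left, 1)): x=0 y=1 heading=down
no rival 2-sequence matches.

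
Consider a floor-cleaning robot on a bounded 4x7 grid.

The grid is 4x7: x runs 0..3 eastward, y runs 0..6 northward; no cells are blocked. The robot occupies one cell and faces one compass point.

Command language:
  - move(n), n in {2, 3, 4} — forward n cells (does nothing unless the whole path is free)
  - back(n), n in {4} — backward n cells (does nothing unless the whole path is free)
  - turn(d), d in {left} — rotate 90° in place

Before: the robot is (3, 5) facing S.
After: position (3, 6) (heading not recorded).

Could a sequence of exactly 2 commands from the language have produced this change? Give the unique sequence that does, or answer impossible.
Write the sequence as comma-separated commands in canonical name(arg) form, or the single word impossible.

move(3), back(4)

key: running back(4) before move(3) would end elsewhere — order is forced
t0: (3, 5) facing S
1. move(3) → (3, 2) facing S
2. back(4) → (3, 6) facing S
all 25 alternatives checked — unique.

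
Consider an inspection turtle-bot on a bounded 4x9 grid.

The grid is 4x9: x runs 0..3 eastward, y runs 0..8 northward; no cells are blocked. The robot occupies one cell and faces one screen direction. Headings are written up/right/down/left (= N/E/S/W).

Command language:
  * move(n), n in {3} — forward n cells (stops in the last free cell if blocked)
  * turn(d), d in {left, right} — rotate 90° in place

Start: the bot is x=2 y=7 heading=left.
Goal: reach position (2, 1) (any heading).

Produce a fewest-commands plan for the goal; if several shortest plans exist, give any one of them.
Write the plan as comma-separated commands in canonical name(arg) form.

initial: x=2 y=7 heading=left
[1] after turn(left): x=2 y=7 heading=down
[2] after move(3): x=2 y=4 heading=down
[3] after move(3): x=2 y=1 heading=down
shorter routes all fall short; 3 is best.

turn(left), move(3), move(3)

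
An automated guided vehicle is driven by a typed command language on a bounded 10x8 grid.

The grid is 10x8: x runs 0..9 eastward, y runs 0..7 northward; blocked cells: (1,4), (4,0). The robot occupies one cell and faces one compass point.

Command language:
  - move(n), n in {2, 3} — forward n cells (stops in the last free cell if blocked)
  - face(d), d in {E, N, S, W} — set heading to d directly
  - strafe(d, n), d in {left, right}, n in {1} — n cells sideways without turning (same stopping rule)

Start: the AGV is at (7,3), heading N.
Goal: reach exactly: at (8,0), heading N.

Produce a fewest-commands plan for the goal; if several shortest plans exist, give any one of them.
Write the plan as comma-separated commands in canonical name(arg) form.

initial: at (7,3), heading N
[1] after face(S): at (7,3), heading S
[2] after strafe(left, 1): at (8,3), heading S
[3] after move(3): at (8,0), heading S
[4] after face(N): at (8,0), heading N
shorter routes all fall short; 4 is best.

face(S), strafe(left, 1), move(3), face(N)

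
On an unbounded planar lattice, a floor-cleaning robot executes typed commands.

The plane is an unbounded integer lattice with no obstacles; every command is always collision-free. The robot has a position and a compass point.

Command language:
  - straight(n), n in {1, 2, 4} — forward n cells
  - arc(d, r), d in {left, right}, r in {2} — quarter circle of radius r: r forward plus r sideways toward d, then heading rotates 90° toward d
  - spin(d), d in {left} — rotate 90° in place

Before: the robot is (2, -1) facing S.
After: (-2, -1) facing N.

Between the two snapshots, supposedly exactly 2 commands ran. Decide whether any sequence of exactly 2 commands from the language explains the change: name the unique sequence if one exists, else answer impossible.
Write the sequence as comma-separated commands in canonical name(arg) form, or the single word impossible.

arc(right, 2), arc(right, 2)

key: cell and facing (now N) both changed — the 2 commands mix motion and turning
start: (2, -1) facing S
step 1 (arc(right, 2)): (0, -3) facing W
step 2 (arc(right, 2)): (-2, -1) facing N
all 36 alternatives checked — unique.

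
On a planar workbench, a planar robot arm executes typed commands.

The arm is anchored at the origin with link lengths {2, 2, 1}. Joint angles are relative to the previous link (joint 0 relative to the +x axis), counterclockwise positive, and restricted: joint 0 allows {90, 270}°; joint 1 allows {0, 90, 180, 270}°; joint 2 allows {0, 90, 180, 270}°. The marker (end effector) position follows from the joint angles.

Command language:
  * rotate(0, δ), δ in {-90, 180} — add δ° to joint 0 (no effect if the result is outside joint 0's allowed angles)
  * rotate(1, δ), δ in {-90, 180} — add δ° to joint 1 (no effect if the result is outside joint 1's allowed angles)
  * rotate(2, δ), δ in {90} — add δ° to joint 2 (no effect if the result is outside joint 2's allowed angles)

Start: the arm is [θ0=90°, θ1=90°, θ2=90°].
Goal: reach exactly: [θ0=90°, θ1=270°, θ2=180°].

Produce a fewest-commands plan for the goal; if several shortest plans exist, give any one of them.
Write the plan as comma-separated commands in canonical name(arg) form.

rotate(1, 180), rotate(2, 90)

initial: [θ0=90°, θ1=90°, θ2=90°]
step 1 (rotate(1, 180)): [θ0=90°, θ1=270°, θ2=90°]
step 2 (rotate(2, 90)): [θ0=90°, θ1=270°, θ2=180°]
nothing shorter than 2 reaches the goal.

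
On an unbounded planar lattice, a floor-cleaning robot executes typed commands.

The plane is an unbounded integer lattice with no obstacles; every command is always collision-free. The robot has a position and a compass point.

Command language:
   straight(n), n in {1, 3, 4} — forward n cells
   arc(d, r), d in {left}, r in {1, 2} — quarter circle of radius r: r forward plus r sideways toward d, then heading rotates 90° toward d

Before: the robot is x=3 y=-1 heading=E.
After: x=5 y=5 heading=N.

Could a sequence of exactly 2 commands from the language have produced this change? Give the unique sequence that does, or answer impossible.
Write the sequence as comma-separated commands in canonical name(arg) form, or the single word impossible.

arc(left, 2), straight(4)

key: running straight(4) before arc(left, 2) would end elsewhere — order is forced
initial: x=3 y=-1 heading=E
t=1 arc(left, 2) ⇒ x=5 y=1 heading=N
t=2 straight(4) ⇒ x=5 y=5 heading=N
no rival 2-sequence matches.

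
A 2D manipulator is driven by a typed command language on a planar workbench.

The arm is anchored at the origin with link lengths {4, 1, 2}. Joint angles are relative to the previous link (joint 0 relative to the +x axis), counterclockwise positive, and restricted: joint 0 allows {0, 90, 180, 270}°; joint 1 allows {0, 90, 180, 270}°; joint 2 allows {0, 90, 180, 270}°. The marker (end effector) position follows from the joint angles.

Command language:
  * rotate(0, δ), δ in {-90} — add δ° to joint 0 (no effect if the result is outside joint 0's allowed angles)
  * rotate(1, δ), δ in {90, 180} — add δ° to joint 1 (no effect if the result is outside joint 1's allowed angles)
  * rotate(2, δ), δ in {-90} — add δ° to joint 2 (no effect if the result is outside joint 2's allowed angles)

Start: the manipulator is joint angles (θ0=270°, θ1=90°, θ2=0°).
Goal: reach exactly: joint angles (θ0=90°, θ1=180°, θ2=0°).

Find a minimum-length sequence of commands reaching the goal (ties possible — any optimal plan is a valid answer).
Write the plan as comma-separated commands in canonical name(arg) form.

begin: joint angles (θ0=270°, θ1=90°, θ2=0°)
[1] after rotate(0, -90): joint angles (θ0=180°, θ1=90°, θ2=0°)
[2] after rotate(0, -90): joint angles (θ0=90°, θ1=90°, θ2=0°)
[3] after rotate(1, 90): joint angles (θ0=90°, θ1=180°, θ2=0°)
shorter routes all fall short; 3 is best.

rotate(0, -90), rotate(0, -90), rotate(1, 90)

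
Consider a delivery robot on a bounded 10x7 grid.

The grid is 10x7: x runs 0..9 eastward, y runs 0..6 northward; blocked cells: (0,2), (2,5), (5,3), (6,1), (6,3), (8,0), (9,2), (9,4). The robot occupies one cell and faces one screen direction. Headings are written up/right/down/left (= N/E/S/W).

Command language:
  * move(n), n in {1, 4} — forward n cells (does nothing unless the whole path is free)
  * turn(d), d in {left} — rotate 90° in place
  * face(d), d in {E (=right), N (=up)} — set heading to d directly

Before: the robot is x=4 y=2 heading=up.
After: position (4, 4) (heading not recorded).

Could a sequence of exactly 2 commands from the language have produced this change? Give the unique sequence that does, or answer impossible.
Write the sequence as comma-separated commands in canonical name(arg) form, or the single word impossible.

move(1), move(1)

begin: x=4 y=2 heading=up
[1] after move(1): x=4 y=3 heading=up
[2] after move(1): x=4 y=4 heading=up
uniquely the one of 25 2-step routes that fits.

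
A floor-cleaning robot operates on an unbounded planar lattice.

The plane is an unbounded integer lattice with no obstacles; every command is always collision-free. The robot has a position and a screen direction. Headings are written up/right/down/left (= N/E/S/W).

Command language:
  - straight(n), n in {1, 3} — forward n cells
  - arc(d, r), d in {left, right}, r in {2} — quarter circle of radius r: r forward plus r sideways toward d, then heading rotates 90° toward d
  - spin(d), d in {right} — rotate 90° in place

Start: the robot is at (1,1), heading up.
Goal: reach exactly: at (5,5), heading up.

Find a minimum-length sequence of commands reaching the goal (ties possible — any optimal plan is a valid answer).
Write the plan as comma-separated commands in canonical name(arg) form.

arc(right, 2), arc(left, 2)

begin: at (1,1), heading up
1. arc(right, 2) → at (3,3), heading right
2. arc(left, 2) → at (5,5), heading up
no 1-step plan works, so 2 is optimal.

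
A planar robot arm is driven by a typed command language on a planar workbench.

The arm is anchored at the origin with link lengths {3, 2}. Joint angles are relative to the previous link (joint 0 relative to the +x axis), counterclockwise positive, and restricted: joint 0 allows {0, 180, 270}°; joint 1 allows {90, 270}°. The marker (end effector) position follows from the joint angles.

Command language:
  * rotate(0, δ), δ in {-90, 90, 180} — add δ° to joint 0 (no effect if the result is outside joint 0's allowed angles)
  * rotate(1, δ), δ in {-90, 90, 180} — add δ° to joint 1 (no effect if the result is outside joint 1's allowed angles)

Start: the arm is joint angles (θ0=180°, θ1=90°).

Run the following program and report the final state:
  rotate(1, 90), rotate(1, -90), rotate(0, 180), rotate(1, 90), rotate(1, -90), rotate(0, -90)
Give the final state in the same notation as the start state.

joint angles (θ0=270°, θ1=90°)

start: joint angles (θ0=180°, θ1=90°)
step 1 (rotate(1, 90)): joint angles (θ0=180°, θ1=90°)
step 2 (rotate(1, -90)): joint angles (θ0=180°, θ1=90°)
step 3 (rotate(0, 180)): joint angles (θ0=0°, θ1=90°)
step 4 (rotate(1, 90)): joint angles (θ0=0°, θ1=90°)
step 5 (rotate(1, -90)): joint angles (θ0=0°, θ1=90°)
step 6 (rotate(0, -90)): joint angles (θ0=270°, θ1=90°)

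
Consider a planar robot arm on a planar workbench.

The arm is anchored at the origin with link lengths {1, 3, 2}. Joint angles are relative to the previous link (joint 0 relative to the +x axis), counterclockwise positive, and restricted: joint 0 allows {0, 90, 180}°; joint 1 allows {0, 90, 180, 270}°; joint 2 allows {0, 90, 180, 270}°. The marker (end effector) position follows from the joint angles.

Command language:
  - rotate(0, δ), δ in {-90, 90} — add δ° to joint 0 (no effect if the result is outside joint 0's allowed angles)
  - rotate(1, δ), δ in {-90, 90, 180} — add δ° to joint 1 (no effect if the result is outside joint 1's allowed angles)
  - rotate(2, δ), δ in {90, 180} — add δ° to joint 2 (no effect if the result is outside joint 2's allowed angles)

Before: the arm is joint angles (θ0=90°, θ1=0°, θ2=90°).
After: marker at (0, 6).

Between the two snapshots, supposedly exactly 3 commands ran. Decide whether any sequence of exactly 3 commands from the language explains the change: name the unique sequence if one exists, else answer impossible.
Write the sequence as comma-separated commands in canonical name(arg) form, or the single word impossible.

begin: joint angles (θ0=90°, θ1=0°, θ2=90°)
[1] after rotate(2, 90): joint angles (θ0=90°, θ1=0°, θ2=180°)
[2] after rotate(2, 90): joint angles (θ0=90°, θ1=0°, θ2=270°)
[3] after rotate(2, 90): joint angles (θ0=90°, θ1=0°, θ2=0°)
no other 3-command option fits: unique.

rotate(2, 90), rotate(2, 90), rotate(2, 90)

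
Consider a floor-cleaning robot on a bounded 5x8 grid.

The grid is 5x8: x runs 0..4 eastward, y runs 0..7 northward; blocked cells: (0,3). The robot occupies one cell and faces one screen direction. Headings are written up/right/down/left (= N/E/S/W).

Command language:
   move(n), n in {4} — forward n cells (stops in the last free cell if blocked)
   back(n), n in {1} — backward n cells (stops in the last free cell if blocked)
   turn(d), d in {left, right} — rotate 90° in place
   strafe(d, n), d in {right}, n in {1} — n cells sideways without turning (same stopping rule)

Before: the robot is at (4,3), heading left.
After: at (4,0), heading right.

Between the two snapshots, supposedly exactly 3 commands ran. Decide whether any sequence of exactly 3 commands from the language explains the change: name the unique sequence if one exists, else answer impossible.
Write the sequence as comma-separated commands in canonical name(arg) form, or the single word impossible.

turn(left), move(4), turn(left)

key: position moved to (4,0) AND the heading swung to E — translation plus rotation needed
from: at (4,3), heading left
t=1 turn(left) ⇒ at (4,3), heading down
t=2 move(4) ⇒ at (4,0), heading down
t=3 turn(left) ⇒ at (4,0), heading right
no other 3-command option fits: unique.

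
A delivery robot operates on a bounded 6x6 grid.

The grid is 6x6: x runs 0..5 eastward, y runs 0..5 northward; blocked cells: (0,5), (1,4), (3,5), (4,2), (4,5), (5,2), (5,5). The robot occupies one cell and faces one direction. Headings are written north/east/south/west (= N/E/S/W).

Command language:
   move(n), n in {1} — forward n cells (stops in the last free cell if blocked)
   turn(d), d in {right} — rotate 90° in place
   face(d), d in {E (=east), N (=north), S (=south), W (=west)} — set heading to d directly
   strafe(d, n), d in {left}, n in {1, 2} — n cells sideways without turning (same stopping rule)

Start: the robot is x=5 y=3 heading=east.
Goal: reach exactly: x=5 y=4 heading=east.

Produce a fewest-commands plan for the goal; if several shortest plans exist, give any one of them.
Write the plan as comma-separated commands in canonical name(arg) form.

start: x=5 y=3 heading=east
1. strafe(left, 2) → x=5 y=4 heading=east
no 0-step plan works, so 1 is optimal.

strafe(left, 2)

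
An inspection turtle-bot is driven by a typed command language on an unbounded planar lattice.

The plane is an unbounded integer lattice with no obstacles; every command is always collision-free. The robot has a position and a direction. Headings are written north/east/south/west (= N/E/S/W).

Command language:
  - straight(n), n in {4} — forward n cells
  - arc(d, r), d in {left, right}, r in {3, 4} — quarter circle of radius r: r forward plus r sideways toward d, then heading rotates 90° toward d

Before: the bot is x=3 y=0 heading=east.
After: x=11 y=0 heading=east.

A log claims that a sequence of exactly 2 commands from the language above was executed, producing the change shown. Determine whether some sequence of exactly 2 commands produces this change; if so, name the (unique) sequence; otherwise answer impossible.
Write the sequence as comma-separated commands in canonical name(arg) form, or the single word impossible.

straight(4), straight(4)

key: heading stays E — no command in the sequence turns
from: x=3 y=0 heading=east
[1] after straight(4): x=7 y=0 heading=east
[2] after straight(4): x=11 y=0 heading=east
no rival 2-sequence matches.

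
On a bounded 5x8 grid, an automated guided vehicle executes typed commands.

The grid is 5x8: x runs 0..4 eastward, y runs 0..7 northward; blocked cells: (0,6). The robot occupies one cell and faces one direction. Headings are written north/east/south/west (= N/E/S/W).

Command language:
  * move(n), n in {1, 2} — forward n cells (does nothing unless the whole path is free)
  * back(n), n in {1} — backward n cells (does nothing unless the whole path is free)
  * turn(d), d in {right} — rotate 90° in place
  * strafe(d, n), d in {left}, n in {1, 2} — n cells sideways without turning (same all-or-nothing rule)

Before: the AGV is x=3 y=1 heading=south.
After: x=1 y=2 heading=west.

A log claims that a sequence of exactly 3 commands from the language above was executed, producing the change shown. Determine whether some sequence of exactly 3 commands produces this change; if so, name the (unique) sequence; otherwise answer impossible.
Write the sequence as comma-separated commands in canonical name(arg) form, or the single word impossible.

key: cell and facing (now W) both changed — the 3 commands mix motion and turning
initial: x=3 y=1 heading=south
t=1 back(1) ⇒ x=3 y=2 heading=south
t=2 turn(right) ⇒ x=3 y=2 heading=west
t=3 move(2) ⇒ x=1 y=2 heading=west
uniquely the one of 216 3-step routes that fits.

back(1), turn(right), move(2)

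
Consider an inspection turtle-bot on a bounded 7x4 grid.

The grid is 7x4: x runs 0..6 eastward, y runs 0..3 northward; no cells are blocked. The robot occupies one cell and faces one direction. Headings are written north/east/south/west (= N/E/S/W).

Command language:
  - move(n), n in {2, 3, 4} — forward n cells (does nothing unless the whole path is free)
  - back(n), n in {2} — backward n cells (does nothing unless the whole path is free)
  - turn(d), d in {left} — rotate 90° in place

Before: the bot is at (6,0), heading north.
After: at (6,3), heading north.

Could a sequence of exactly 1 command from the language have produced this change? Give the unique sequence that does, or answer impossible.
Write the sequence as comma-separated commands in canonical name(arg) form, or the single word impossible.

key: still facing N — the one step turns nothing
t0: at (6,0), heading north
[1] after move(3): at (6,3), heading north
no other 1-command option fits: unique.

move(3)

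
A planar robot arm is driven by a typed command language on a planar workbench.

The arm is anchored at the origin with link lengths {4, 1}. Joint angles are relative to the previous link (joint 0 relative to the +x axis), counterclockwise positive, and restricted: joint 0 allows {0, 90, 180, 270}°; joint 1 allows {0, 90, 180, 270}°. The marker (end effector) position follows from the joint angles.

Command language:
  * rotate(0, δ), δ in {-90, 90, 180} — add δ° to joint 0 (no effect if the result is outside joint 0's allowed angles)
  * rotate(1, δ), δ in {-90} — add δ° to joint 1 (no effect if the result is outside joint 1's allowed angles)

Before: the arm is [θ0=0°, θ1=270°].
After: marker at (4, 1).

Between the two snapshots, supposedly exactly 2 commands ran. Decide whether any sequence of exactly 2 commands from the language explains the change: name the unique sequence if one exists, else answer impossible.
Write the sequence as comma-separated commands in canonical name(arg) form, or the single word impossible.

rotate(1, -90), rotate(1, -90)

from: [θ0=0°, θ1=270°]
[1] after rotate(1, -90): [θ0=0°, θ1=180°]
[2] after rotate(1, -90): [θ0=0°, θ1=90°]
uniquely the one of 16 2-step routes that fits.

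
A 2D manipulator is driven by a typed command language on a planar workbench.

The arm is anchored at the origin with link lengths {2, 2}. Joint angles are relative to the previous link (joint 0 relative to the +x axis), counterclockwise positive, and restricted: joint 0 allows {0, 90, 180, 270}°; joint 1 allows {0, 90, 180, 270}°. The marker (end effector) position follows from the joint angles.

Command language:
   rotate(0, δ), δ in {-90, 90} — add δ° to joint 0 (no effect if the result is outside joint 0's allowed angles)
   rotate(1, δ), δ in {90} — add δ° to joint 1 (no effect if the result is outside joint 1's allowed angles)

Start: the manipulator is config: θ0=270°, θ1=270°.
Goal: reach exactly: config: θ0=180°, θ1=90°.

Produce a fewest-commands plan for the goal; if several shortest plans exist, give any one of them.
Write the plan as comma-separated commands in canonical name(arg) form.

rotate(1, 90), rotate(1, 90), rotate(0, -90)

begin: config: θ0=270°, θ1=270°
[1] after rotate(1, 90): config: θ0=270°, θ1=0°
[2] after rotate(1, 90): config: θ0=270°, θ1=90°
[3] after rotate(0, -90): config: θ0=180°, θ1=90°
shorter routes all fall short; 3 is best.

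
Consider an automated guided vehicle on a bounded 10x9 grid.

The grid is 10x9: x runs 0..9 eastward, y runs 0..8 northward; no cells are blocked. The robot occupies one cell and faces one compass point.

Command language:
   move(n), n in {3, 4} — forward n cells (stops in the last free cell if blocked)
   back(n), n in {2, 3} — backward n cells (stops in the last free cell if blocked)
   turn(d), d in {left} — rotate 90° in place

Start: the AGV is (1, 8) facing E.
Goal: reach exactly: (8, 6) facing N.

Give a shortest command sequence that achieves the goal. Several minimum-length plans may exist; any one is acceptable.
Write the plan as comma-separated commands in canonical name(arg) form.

move(4), move(3), turn(left), back(2)

begin: (1, 8) facing E
[1] after move(4): (5, 8) facing E
[2] after move(3): (8, 8) facing E
[3] after turn(left): (8, 8) facing N
[4] after back(2): (8, 6) facing N
minimal: 4 command(s), checked below 4.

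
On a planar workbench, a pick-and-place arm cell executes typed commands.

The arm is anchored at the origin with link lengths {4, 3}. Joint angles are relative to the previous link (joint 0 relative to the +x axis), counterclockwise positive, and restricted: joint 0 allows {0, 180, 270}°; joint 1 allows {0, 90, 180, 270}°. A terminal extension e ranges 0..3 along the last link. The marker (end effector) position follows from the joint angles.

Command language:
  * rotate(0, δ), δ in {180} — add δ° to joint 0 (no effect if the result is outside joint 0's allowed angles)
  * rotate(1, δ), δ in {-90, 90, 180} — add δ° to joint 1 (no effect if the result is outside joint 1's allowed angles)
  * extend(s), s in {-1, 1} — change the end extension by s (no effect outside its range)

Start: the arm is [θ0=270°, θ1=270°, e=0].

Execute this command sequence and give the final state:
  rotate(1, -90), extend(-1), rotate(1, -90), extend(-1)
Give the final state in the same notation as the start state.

initial: [θ0=270°, θ1=270°, e=0]
1. rotate(1, -90) → [θ0=270°, θ1=180°, e=0]
2. extend(-1) → [θ0=270°, θ1=180°, e=0]
3. rotate(1, -90) → [θ0=270°, θ1=90°, e=0]
4. extend(-1) → [θ0=270°, θ1=90°, e=0]

[θ0=270°, θ1=90°, e=0]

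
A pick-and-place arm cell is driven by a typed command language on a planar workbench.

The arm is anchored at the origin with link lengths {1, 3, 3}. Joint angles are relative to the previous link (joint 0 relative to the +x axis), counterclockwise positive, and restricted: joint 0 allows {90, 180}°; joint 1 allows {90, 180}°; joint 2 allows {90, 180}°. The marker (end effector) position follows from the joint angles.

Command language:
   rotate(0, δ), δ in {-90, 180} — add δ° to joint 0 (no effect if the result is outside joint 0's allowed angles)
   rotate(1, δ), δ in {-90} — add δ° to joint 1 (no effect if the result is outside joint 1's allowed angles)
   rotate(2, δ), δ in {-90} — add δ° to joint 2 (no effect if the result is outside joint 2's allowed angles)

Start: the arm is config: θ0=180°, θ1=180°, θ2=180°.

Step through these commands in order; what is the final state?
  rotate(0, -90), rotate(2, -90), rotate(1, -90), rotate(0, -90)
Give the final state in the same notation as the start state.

config: θ0=90°, θ1=90°, θ2=90°

start: config: θ0=180°, θ1=180°, θ2=180°
[1] after rotate(0, -90): config: θ0=90°, θ1=180°, θ2=180°
[2] after rotate(2, -90): config: θ0=90°, θ1=180°, θ2=90°
[3] after rotate(1, -90): config: θ0=90°, θ1=90°, θ2=90°
[4] after rotate(0, -90): config: θ0=90°, θ1=90°, θ2=90°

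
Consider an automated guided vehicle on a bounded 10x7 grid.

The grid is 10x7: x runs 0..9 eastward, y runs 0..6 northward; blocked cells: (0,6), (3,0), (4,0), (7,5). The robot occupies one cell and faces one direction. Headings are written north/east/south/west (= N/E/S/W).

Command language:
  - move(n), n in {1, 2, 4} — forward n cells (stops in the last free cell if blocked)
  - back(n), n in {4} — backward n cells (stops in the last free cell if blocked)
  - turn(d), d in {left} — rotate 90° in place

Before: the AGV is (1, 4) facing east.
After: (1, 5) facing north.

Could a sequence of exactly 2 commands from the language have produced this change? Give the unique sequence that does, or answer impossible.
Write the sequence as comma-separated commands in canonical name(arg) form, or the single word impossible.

turn(left), move(1)

key: cell and facing (now N) both changed — the 2 commands mix motion and turning
begin: (1, 4) facing east
[1] after turn(left): (1, 4) facing north
[2] after move(1): (1, 5) facing north
no other 2-command option fits: unique.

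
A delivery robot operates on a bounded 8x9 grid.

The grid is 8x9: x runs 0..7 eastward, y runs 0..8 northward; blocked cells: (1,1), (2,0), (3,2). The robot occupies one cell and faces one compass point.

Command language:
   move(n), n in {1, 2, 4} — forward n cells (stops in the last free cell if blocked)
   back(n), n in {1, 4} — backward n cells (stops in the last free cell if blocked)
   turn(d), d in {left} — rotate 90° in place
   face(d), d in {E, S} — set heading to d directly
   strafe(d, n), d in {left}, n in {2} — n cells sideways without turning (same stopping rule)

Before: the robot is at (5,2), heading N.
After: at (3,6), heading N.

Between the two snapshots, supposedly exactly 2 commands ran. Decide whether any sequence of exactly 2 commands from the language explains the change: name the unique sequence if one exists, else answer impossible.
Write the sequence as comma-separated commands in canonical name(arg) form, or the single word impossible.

move(4), strafe(left, 2)

key: running strafe(left, 2) before move(4) would end elsewhere — order is forced
start: at (5,2), heading N
step 1 (move(4)): at (5,6), heading N
step 2 (strafe(left, 2)): at (3,6), heading N
no other 2-command option fits: unique.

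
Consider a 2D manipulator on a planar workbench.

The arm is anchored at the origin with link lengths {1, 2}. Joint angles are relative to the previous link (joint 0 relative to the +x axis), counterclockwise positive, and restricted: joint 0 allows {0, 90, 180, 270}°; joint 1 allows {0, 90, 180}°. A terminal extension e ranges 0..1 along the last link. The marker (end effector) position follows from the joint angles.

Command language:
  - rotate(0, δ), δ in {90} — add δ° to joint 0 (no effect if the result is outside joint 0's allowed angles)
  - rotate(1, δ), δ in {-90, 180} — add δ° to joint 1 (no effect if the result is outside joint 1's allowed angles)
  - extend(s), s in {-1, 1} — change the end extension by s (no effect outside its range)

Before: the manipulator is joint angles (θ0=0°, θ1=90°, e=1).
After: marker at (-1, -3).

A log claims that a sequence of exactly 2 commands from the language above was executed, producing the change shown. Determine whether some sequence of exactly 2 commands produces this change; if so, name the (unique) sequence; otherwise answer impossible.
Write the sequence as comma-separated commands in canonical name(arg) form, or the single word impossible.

rotate(0, 90), rotate(0, 90)

start: joint angles (θ0=0°, θ1=90°, e=1)
[1] after rotate(0, 90): joint angles (θ0=90°, θ1=90°, e=1)
[2] after rotate(0, 90): joint angles (θ0=180°, θ1=90°, e=1)
no other 2-command option fits: unique.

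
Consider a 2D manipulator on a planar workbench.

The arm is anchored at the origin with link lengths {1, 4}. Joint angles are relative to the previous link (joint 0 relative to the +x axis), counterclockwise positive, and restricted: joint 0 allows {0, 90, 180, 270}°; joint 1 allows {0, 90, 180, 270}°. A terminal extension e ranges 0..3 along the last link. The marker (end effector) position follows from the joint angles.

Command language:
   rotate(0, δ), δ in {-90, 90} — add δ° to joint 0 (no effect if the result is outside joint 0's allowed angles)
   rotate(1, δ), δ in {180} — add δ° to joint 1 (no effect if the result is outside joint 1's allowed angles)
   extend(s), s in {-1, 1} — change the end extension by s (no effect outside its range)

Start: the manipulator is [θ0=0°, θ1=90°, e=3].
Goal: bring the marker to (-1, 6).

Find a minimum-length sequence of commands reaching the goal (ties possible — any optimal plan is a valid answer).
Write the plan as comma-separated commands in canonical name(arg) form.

rotate(0, -90), rotate(0, -90), extend(-1), rotate(1, 180)

from: [θ0=0°, θ1=90°, e=3]
[1] after rotate(0, -90): [θ0=270°, θ1=90°, e=3]
[2] after rotate(0, -90): [θ0=180°, θ1=90°, e=3]
[3] after extend(-1): [θ0=180°, θ1=90°, e=2]
[4] after rotate(1, 180): [θ0=180°, θ1=270°, e=2]
nothing shorter than 4 reaches the goal.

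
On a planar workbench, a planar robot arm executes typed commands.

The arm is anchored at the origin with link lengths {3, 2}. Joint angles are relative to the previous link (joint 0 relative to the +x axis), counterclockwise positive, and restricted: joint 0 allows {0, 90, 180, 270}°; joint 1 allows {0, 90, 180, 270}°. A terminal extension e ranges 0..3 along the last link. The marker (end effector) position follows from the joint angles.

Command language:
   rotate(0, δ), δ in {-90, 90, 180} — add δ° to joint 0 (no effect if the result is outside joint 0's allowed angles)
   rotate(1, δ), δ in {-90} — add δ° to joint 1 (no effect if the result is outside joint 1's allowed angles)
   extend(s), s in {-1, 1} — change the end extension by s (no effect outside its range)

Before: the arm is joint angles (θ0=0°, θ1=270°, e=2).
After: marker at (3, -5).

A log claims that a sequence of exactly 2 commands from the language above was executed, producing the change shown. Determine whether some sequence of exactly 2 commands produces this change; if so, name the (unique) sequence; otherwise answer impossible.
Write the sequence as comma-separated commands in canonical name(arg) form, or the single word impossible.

start: joint angles (θ0=0°, θ1=270°, e=2)
[1] after extend(1): joint angles (θ0=0°, θ1=270°, e=3)
[2] after extend(1): joint angles (θ0=0°, θ1=270°, e=3)
no other 2-command option fits: unique.

extend(1), extend(1)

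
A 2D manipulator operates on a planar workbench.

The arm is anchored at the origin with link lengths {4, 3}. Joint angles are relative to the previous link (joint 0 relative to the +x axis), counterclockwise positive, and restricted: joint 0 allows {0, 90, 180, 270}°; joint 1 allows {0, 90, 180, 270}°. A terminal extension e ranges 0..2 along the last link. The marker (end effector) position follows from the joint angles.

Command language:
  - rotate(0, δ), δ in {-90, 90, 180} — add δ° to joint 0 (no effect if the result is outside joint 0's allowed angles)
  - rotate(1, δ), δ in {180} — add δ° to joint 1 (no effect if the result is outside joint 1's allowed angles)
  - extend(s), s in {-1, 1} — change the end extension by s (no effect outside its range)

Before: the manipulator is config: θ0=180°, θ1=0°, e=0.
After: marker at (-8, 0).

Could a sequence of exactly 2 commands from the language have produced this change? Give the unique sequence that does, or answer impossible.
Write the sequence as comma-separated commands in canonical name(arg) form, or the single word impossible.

key: order matters: swapping extend(-1) and extend(1) lands elsewhere
initial: config: θ0=180°, θ1=0°, e=0
t=1 extend(-1) ⇒ config: θ0=180°, θ1=0°, e=0
t=2 extend(1) ⇒ config: θ0=180°, θ1=0°, e=1
no rival 2-sequence matches.

extend(-1), extend(1)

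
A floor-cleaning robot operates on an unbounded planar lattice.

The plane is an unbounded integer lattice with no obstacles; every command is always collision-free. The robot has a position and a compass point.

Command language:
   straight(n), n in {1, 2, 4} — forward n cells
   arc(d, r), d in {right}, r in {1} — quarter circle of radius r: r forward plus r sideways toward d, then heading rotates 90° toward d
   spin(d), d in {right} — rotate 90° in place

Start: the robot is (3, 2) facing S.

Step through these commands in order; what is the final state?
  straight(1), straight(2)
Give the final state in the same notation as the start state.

start: (3, 2) facing S
[1] after straight(1): (3, 1) facing S
[2] after straight(2): (3, -1) facing S

(3, -1) facing S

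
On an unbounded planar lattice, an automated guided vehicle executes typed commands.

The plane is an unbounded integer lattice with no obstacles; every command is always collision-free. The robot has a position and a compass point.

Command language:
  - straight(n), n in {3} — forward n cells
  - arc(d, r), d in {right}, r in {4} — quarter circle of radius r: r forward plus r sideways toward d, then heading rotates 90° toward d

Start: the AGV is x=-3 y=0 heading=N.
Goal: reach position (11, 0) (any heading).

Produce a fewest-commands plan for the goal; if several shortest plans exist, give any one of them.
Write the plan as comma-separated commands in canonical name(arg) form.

from: x=-3 y=0 heading=N
step 1 (arc(right, 4)): x=1 y=4 heading=E
step 2 (straight(3)): x=4 y=4 heading=E
step 3 (straight(3)): x=7 y=4 heading=E
step 4 (arc(right, 4)): x=11 y=0 heading=S
no 3-step plan works, so 4 is optimal.

arc(right, 4), straight(3), straight(3), arc(right, 4)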